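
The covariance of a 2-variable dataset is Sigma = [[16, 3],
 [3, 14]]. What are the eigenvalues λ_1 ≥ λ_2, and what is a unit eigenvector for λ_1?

Step 1 — characteristic polynomial of 2×2 Sigma:
  det(Sigma - λI) = λ² - trace · λ + det = 0.
  trace = 16 + 14 = 30, det = 16·14 - (3)² = 215.
Step 2 — discriminant:
  Δ = trace² - 4·det = 900 - 860 = 40.
Step 3 — eigenvalues:
  λ = (trace ± √Δ)/2 = (30 ± 6.3246)/2,
  λ_1 = 18.1623,  λ_2 = 11.8377.

Step 4 — unit eigenvector for λ_1: solve (Sigma - λ_1 I)v = 0. First row:
  (16 - 18.1623)·v_x + (3)·v_y = 0, i.e. (-2.1623)·v_x + (3)·v_y = 0,
  so v ∝ (b, λ_1 - a) = (3, 2.1623) = u.
  ||u|| = √((3)² + (2.1623)²) = √(13.6754) ≈ 3.698,
  v_1 = u/||u|| ≈ (0.8112, 0.5847) (||v_1|| = 1).

λ_1 = 18.1623,  λ_2 = 11.8377;  v_1 ≈ (0.8112, 0.5847)


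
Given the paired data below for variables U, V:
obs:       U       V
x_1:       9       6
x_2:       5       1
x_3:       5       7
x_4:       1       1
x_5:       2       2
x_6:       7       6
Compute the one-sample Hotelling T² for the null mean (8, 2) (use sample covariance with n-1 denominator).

Step 1 — sample mean vector:
  mean(U) = (9 + 5 + 5 + 1 + 2 + 7) / 6 = 29/6 = 4.8333
  mean(V) = (6 + 1 + 7 + 1 + 2 + 6) / 6 = 23/6 = 3.8333
  x̄ = (4.8333, 3.8333),  deviation x̄ - mu_0 = (4.8333, 3.8333) - (8, 2) = (-3.1667, 1.8333).

Step 2 — sample covariance matrix, S[i,j] = (1/(n-1)) · Σ_k (x_{k,i} - mean_i) · (x_{k,j} - mean_j), divisor n-1 = 5:
  S[U,U] = ((4.1667)·(4.1667) + (0.1667)·(0.1667) + (0.1667)·(0.1667) + (-3.8333)·(-3.8333) + (-2.8333)·(-2.8333) + (2.1667)·(2.1667)) / 5 = 44.8333/5 = 8.9667
  S[U,V] = ((4.1667)·(2.1667) + (0.1667)·(-2.8333) + (0.1667)·(3.1667) + (-3.8333)·(-2.8333) + (-2.8333)·(-1.8333) + (2.1667)·(2.1667)) / 5 = 29.8333/5 = 5.9667
  S[V,V] = ((2.1667)·(2.1667) + (-2.8333)·(-2.8333) + (3.1667)·(3.1667) + (-2.8333)·(-2.8333) + (-1.8333)·(-1.8333) + (2.1667)·(2.1667)) / 5 = 38.8333/5 = 7.7667
  S = [[8.9667, 5.9667],
 [5.9667, 7.7667]].

Step 3 — invert S. det(S) = 8.9667·7.7667 - (5.9667)² = 34.04.
  S^{-1} = (1/det) · [[d, -b], [-b, a]] = [[0.2282, -0.1753],
 [-0.1753, 0.2634]].

Step 4 — quadratic form (x̄ - mu_0)^T · S^{-1} · (x̄ - mu_0):
  S^{-1} · (x̄ - mu_0) = (-1.0439, 1.038),
  (x̄ - mu_0)^T · [...] = (-3.1667)·(-1.0439) + (1.8333)·(1.038) = 5.2086.

Step 5 — scale by n: T² = 6 · 5.2086 = 31.2515.

T² ≈ 31.2515


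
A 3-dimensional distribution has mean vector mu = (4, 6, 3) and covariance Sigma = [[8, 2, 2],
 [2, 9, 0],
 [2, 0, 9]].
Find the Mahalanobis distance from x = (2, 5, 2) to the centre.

Step 1 — centre the observation: (x - mu) = (-2, -1, -1).

Step 2 — invert Sigma (cofactor / det for 3×3, or solve directly):
  Sigma^{-1} = [[0.1406, -0.0312, -0.0312],
 [-0.0312, 0.1181, 0.0069],
 [-0.0312, 0.0069, 0.1181]].

Step 3 — form the quadratic (x - mu)^T · Sigma^{-1} · (x - mu):
  Sigma^{-1} · (x - mu) = (-0.2188, -0.0625, -0.0625).
  (x - mu)^T · [Sigma^{-1} · (x - mu)] = (-2)·(-0.2188) + (-1)·(-0.0625) + (-1)·(-0.0625) = 0.5625.

Step 4 — take square root: d = √(0.5625) ≈ 0.75.

d(x, mu) = √(0.5625) ≈ 0.75


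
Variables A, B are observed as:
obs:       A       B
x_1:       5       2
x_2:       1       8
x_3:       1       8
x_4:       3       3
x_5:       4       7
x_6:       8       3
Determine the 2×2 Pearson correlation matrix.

Step 1 — column means:
  mean(A) = (5 + 1 + 1 + 3 + 4 + 8) / 6 = 22/6 = 3.6667
  mean(B) = (2 + 8 + 8 + 3 + 7 + 3) / 6 = 31/6 = 5.1667

Step 2 — sample variances and covariances s[i,j] = (1/(n-1)) · Σ_k (x_{k,i} - mean_i) · (x_{k,j} - mean_j), with n-1 = 5:
  s[A,A] = ((1.3333)·(1.3333) + (-2.6667)·(-2.6667) + (-2.6667)·(-2.6667) + (-0.6667)·(-0.6667) + (0.3333)·(0.3333) + (4.3333)·(4.3333)) / 5 = 35.3333/5 = 7.0667
  s[A,B] = ((1.3333)·(-3.1667) + (-2.6667)·(2.8333) + (-2.6667)·(2.8333) + (-0.6667)·(-2.1667) + (0.3333)·(1.8333) + (4.3333)·(-2.1667)) / 5 = -26.6667/5 = -5.3333
  s[B,B] = ((-3.1667)·(-3.1667) + (2.8333)·(2.8333) + (2.8333)·(2.8333) + (-2.1667)·(-2.1667) + (1.8333)·(1.8333) + (-2.1667)·(-2.1667)) / 5 = 38.8333/5 = 7.7667
  Sample standard deviations s_i = √(s[i,i]):
  s(A) = √(7.0667) = 2.6583
  s(B) = √(7.7667) = 2.7869

Step 3 — r_{ij} = s_{ij} / (s_i · s_j):
  r[A,A] = 1 (diagonal).
  r[A,B] = -5.3333 / (2.6583 · 2.7869) = -5.3333 / 7.4084 = -0.7199
  r[B,B] = 1 (diagonal).

R is symmetric with unit diagonal. Assembling:

R = [[1, -0.7199],
 [-0.7199, 1]]


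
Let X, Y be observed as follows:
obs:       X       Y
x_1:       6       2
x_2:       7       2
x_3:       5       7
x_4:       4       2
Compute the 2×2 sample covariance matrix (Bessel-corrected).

Step 1 — column means:
  mean(X) = (6 + 7 + 5 + 4) / 4 = 22/4 = 5.5
  mean(Y) = (2 + 2 + 7 + 2) / 4 = 13/4 = 3.25

Step 2 — sample covariance S[i,j] = (1/(n-1)) · Σ_k (x_{k,i} - mean_i) · (x_{k,j} - mean_j), with n-1 = 3.
  S[X,X] = ((0.5)·(0.5) + (1.5)·(1.5) + (-0.5)·(-0.5) + (-1.5)·(-1.5)) / 3 = 5/3 = 1.6667
  S[X,Y] = ((0.5)·(-1.25) + (1.5)·(-1.25) + (-0.5)·(3.75) + (-1.5)·(-1.25)) / 3 = -2.5/3 = -0.8333
  S[Y,Y] = ((-1.25)·(-1.25) + (-1.25)·(-1.25) + (3.75)·(3.75) + (-1.25)·(-1.25)) / 3 = 18.75/3 = 6.25

S is symmetric (S[j,i] = S[i,j]). Assembling:

S = [[1.6667, -0.8333],
 [-0.8333, 6.25]]


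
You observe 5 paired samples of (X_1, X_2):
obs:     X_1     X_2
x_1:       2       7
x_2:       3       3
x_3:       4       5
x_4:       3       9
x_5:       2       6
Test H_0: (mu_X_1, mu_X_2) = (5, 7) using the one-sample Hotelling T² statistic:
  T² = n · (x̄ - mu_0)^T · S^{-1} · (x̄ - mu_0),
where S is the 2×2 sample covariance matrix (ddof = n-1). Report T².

Step 1 — sample mean vector:
  mean(X_1) = (2 + 3 + 4 + 3 + 2) / 5 = 14/5 = 2.8
  mean(X_2) = (7 + 3 + 5 + 9 + 6) / 5 = 30/5 = 6
  x̄ = (2.8, 6),  deviation x̄ - mu_0 = (2.8, 6) - (5, 7) = (-2.2, -1).

Step 2 — sample covariance matrix, S[i,j] = (1/(n-1)) · Σ_k (x_{k,i} - mean_i) · (x_{k,j} - mean_j), divisor n-1 = 4:
  S[X_1,X_1] = ((-0.8)·(-0.8) + (0.2)·(0.2) + (1.2)·(1.2) + (0.2)·(0.2) + (-0.8)·(-0.8)) / 4 = 2.8/4 = 0.7
  S[X_1,X_2] = ((-0.8)·(1) + (0.2)·(-3) + (1.2)·(-1) + (0.2)·(3) + (-0.8)·(0)) / 4 = -2/4 = -0.5
  S[X_2,X_2] = ((1)·(1) + (-3)·(-3) + (-1)·(-1) + (3)·(3) + (0)·(0)) / 4 = 20/4 = 5
  S = [[0.7, -0.5],
 [-0.5, 5]].

Step 3 — invert S. det(S) = 0.7·5 - (-0.5)² = 3.25.
  S^{-1} = (1/det) · [[d, -b], [-b, a]] = [[1.5385, 0.1538],
 [0.1538, 0.2154]].

Step 4 — quadratic form (x̄ - mu_0)^T · S^{-1} · (x̄ - mu_0):
  S^{-1} · (x̄ - mu_0) = (-3.5385, -0.5538),
  (x̄ - mu_0)^T · [...] = (-2.2)·(-3.5385) + (-1)·(-0.5538) = 8.3385.

Step 5 — scale by n: T² = 5 · 8.3385 = 41.6923.

T² ≈ 41.6923


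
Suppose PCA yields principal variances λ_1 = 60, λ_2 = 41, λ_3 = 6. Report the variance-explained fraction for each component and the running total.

Step 1 — total variance = trace(Sigma) = Σ λ_i = 60 + 41 + 6 = 107.

Step 2 — fraction explained by component i = λ_i / Σ λ:
  PC1: 60/107 = 0.5607
  PC2: 41/107 = 0.3832
  PC3: 6/107 = 0.0561

Step 3 — cumulative fraction after k components = (λ_1 + ... + λ_k) / Σ λ:
  k = 1: 60/107 = 0.5607
  k = 2: (60 + 41)/107 = 101/107 = 0.9439
  k = 3: (60 + 41 + 6)/107 = 107/107 = 1

Summary (fraction, with percent):

explained: PC1 0.5607 (56.07%), PC2 0.3832 (38.32%), PC3 0.0561 (5.61%);  cumulative: 0.5607, 0.9439, 1


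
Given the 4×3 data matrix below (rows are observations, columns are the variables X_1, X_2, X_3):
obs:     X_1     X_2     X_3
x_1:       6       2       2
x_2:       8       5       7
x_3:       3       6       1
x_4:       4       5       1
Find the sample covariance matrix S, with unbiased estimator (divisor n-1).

Step 1 — column means:
  mean(X_1) = (6 + 8 + 3 + 4) / 4 = 21/4 = 5.25
  mean(X_2) = (2 + 5 + 6 + 5) / 4 = 18/4 = 4.5
  mean(X_3) = (2 + 7 + 1 + 1) / 4 = 11/4 = 2.75

Step 2 — sample covariance S[i,j] = (1/(n-1)) · Σ_k (x_{k,i} - mean_i) · (x_{k,j} - mean_j), with n-1 = 3.
  S[X_1,X_1] = ((0.75)·(0.75) + (2.75)·(2.75) + (-2.25)·(-2.25) + (-1.25)·(-1.25)) / 3 = 14.75/3 = 4.9167
  S[X_1,X_2] = ((0.75)·(-2.5) + (2.75)·(0.5) + (-2.25)·(1.5) + (-1.25)·(0.5)) / 3 = -4.5/3 = -1.5
  S[X_1,X_3] = ((0.75)·(-0.75) + (2.75)·(4.25) + (-2.25)·(-1.75) + (-1.25)·(-1.75)) / 3 = 17.25/3 = 5.75
  S[X_2,X_2] = ((-2.5)·(-2.5) + (0.5)·(0.5) + (1.5)·(1.5) + (0.5)·(0.5)) / 3 = 9/3 = 3
  S[X_2,X_3] = ((-2.5)·(-0.75) + (0.5)·(4.25) + (1.5)·(-1.75) + (0.5)·(-1.75)) / 3 = 0.5/3 = 0.1667
  S[X_3,X_3] = ((-0.75)·(-0.75) + (4.25)·(4.25) + (-1.75)·(-1.75) + (-1.75)·(-1.75)) / 3 = 24.75/3 = 8.25

S is symmetric (S[j,i] = S[i,j]). Assembling:

S = [[4.9167, -1.5, 5.75],
 [-1.5, 3, 0.1667],
 [5.75, 0.1667, 8.25]]


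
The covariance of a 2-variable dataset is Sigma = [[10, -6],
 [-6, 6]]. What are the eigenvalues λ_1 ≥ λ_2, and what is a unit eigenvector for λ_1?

Step 1 — characteristic polynomial of 2×2 Sigma:
  det(Sigma - λI) = λ² - trace · λ + det = 0.
  trace = 10 + 6 = 16, det = 10·6 - (-6)² = 24.
Step 2 — discriminant:
  Δ = trace² - 4·det = 256 - 96 = 160.
Step 3 — eigenvalues:
  λ = (trace ± √Δ)/2 = (16 ± 12.6491)/2,
  λ_1 = 14.3246,  λ_2 = 1.6754.

Step 4 — unit eigenvector for λ_1: solve (Sigma - λ_1 I)v = 0. First row:
  (10 - 14.3246)·v_x + (-6)·v_y = 0, i.e. (-4.3246)·v_x + (-6)·v_y = 0,
  so v ∝ (b, λ_1 - a) = (-6, 4.3246); multiply by -1 so the first entry is positive: u = (6, -4.3246).
  ||u|| = √((6)² + (-4.3246)²) = √(54.7018) ≈ 7.3961,
  v_1 = u/||u|| ≈ (0.8112, -0.5847) (||v_1|| = 1).

λ_1 = 14.3246,  λ_2 = 1.6754;  v_1 ≈ (0.8112, -0.5847)


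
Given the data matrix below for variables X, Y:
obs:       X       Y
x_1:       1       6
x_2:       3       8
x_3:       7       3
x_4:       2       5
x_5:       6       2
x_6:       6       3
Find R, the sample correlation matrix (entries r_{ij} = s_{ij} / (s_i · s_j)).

Step 1 — column means:
  mean(X) = (1 + 3 + 7 + 2 + 6 + 6) / 6 = 25/6 = 4.1667
  mean(Y) = (6 + 8 + 3 + 5 + 2 + 3) / 6 = 27/6 = 4.5

Step 2 — sample variances and covariances s[i,j] = (1/(n-1)) · Σ_k (x_{k,i} - mean_i) · (x_{k,j} - mean_j), with n-1 = 5:
  s[X,X] = ((-3.1667)·(-3.1667) + (-1.1667)·(-1.1667) + (2.8333)·(2.8333) + (-2.1667)·(-2.1667) + (1.8333)·(1.8333) + (1.8333)·(1.8333)) / 5 = 30.8333/5 = 6.1667
  s[X,Y] = ((-3.1667)·(1.5) + (-1.1667)·(3.5) + (2.8333)·(-1.5) + (-2.1667)·(0.5) + (1.8333)·(-2.5) + (1.8333)·(-1.5)) / 5 = -21.5/5 = -4.3
  s[Y,Y] = ((1.5)·(1.5) + (3.5)·(3.5) + (-1.5)·(-1.5) + (0.5)·(0.5) + (-2.5)·(-2.5) + (-1.5)·(-1.5)) / 5 = 25.5/5 = 5.1
  Sample standard deviations s_i = √(s[i,i]):
  s(X) = √(6.1667) = 2.4833
  s(Y) = √(5.1) = 2.2583

Step 3 — r_{ij} = s_{ij} / (s_i · s_j):
  r[X,X] = 1 (diagonal).
  r[X,Y] = -4.3 / (2.4833 · 2.2583) = -4.3 / 5.608 = -0.7668
  r[Y,Y] = 1 (diagonal).

R is symmetric with unit diagonal. Assembling:

R = [[1, -0.7668],
 [-0.7668, 1]]


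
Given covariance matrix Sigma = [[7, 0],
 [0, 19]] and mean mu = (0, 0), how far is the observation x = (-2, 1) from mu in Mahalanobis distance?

Step 1 — centre the observation: (x - mu) = (-2, 1).

Step 2 — invert Sigma. det(Sigma) = 7·19 - (0)² = 133.
  Sigma^{-1} = (1/det) · [[d, -b], [-b, a]] = [[0.1429, 0],
 [0, 0.0526]].

Step 3 — form the quadratic (x - mu)^T · Sigma^{-1} · (x - mu):
  Sigma^{-1} · (x - mu) = (-0.2857, 0.0526).
  (x - mu)^T · [Sigma^{-1} · (x - mu)] = (-2)·(-0.2857) + (1)·(0.0526) = 0.6241.

Step 4 — take square root: d = √(0.6241) ≈ 0.79.

d(x, mu) = √(0.6241) ≈ 0.79


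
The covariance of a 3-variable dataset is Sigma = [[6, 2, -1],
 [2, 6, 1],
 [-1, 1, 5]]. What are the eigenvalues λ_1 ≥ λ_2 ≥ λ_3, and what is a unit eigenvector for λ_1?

Step 1 — characteristic polynomial p(λ) = det(λI - Sigma) = λ³ - tr·λ² + c_1·λ - det, where tr = trace, c_1 = sum of the principal 2×2 minors, det = det(Sigma):
  tr = 6 + 6 + 5 = 17,
  c_1 = (6·6 - (2)²) + (6·5 - (-1)²) + (6·5 - (1)²) = 32 + 29 + 29 = 90,
  det = 6·(6·5 - (1)²) - (2)·((2)·5 - (1)·(-1)) + (-1)·((2)·(1) - 6·(-1)) = 6·(29) - (2)·(11) + (-1)·(8) = 144.
  So p(λ) = λ³ - 17λ² + 90λ - 144.
Step 2 — look for an integer root (rational root theorem: any rational root is an integer divisor of 144). Testing λ = 3:
  p(3) = 27 - 153 + 270 - 144 = 0  ✓
  Dividing out (λ - 3): p(λ) = (λ - 3)(λ² - 14λ + 48).
Step 3 — remaining eigenvalues from the quadratic λ² - 14λ + 48 = 0:
  Δ = 14² - 4·48 = 196 - 192 = 4,  λ = (14 ± √4)/2 = (14 ± 2)/2 = 8 or 6.
  Sorted: λ_1 = 8,  λ_2 = 6,  λ_3 = 3  (check: sum = 17 = tr ✓).

Step 4 — unit eigenvector for λ_1 = 8: v spans the null space of (Sigma - λ_1 I), whose rows are
  r_1 = (-2, 2, -1),  r_2 = (2, -2, 1),  r_3 = (-1, 1, -3).
  v is orthogonal to every row, so take v ∝ r_1 × r_3 = ((2)·(-3) - (-1)·(1), (-1)·(-1) - (-2)·(-3), (-2)·(1) - (2)·(-1)) = (-5, -5, 0).
  Rescale (divide by 5; multiply by -1 so the first nonzero entry is positive): u = (1, 1, 0).
  ||u|| = √((1)² + (1)² + (0)²) = √(2) ≈ 1.4142,  v_1 = u/||u|| ≈ (0.7071, 0.7071, 0) (||v_1|| = 1).

λ_1 = 8,  λ_2 = 6,  λ_3 = 3;  v_1 ≈ (0.7071, 0.7071, 0)


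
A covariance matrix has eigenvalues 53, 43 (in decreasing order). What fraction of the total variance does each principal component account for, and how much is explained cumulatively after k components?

Step 1 — total variance = trace(Sigma) = Σ λ_i = 53 + 43 = 96.

Step 2 — fraction explained by component i = λ_i / Σ λ:
  PC1: 53/96 = 0.5521
  PC2: 43/96 = 0.4479

Step 3 — cumulative fraction after k components = (λ_1 + ... + λ_k) / Σ λ:
  k = 1: 53/96 = 0.5521
  k = 2: (53 + 43)/96 = 96/96 = 1

Summary (fraction, with percent):

explained: PC1 0.5521 (55.21%), PC2 0.4479 (44.79%);  cumulative: 0.5521, 1


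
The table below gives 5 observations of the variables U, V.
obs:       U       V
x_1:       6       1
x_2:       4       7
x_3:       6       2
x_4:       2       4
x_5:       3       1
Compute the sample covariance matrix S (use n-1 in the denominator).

Step 1 — column means:
  mean(U) = (6 + 4 + 6 + 2 + 3) / 5 = 21/5 = 4.2
  mean(V) = (1 + 7 + 2 + 4 + 1) / 5 = 15/5 = 3

Step 2 — sample covariance S[i,j] = (1/(n-1)) · Σ_k (x_{k,i} - mean_i) · (x_{k,j} - mean_j), with n-1 = 4.
  S[U,U] = ((1.8)·(1.8) + (-0.2)·(-0.2) + (1.8)·(1.8) + (-2.2)·(-2.2) + (-1.2)·(-1.2)) / 4 = 12.8/4 = 3.2
  S[U,V] = ((1.8)·(-2) + (-0.2)·(4) + (1.8)·(-1) + (-2.2)·(1) + (-1.2)·(-2)) / 4 = -6/4 = -1.5
  S[V,V] = ((-2)·(-2) + (4)·(4) + (-1)·(-1) + (1)·(1) + (-2)·(-2)) / 4 = 26/4 = 6.5

S is symmetric (S[j,i] = S[i,j]). Assembling:

S = [[3.2, -1.5],
 [-1.5, 6.5]]


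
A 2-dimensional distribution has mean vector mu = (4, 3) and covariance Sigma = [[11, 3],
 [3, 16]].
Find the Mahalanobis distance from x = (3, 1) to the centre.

Step 1 — centre the observation: (x - mu) = (-1, -2).

Step 2 — invert Sigma. det(Sigma) = 11·16 - (3)² = 167.
  Sigma^{-1} = (1/det) · [[d, -b], [-b, a]] = [[0.0958, -0.018],
 [-0.018, 0.0659]].

Step 3 — form the quadratic (x - mu)^T · Sigma^{-1} · (x - mu):
  Sigma^{-1} · (x - mu) = (-0.0599, -0.1138).
  (x - mu)^T · [Sigma^{-1} · (x - mu)] = (-1)·(-0.0599) + (-2)·(-0.1138) = 0.2874.

Step 4 — take square root: d = √(0.2874) ≈ 0.5361.

d(x, mu) = √(0.2874) ≈ 0.5361


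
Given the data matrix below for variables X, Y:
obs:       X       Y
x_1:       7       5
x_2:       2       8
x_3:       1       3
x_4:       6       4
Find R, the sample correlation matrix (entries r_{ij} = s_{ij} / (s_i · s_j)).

Step 1 — column means:
  mean(X) = (7 + 2 + 1 + 6) / 4 = 16/4 = 4
  mean(Y) = (5 + 8 + 3 + 4) / 4 = 20/4 = 5

Step 2 — sample variances and covariances s[i,j] = (1/(n-1)) · Σ_k (x_{k,i} - mean_i) · (x_{k,j} - mean_j), with n-1 = 3:
  s[X,X] = ((3)·(3) + (-2)·(-2) + (-3)·(-3) + (2)·(2)) / 3 = 26/3 = 8.6667
  s[X,Y] = ((3)·(0) + (-2)·(3) + (-3)·(-2) + (2)·(-1)) / 3 = -2/3 = -0.6667
  s[Y,Y] = ((0)·(0) + (3)·(3) + (-2)·(-2) + (-1)·(-1)) / 3 = 14/3 = 4.6667
  Sample standard deviations s_i = √(s[i,i]):
  s(X) = √(8.6667) = 2.9439
  s(Y) = √(4.6667) = 2.1602

Step 3 — r_{ij} = s_{ij} / (s_i · s_j):
  r[X,X] = 1 (diagonal).
  r[X,Y] = -0.6667 / (2.9439 · 2.1602) = -0.6667 / 6.3596 = -0.1048
  r[Y,Y] = 1 (diagonal).

R is symmetric with unit diagonal. Assembling:

R = [[1, -0.1048],
 [-0.1048, 1]]


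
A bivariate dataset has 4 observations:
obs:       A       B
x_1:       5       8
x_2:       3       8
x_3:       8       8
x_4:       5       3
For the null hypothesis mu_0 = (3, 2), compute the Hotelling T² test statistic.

Step 1 — sample mean vector:
  mean(A) = (5 + 3 + 8 + 5) / 4 = 21/4 = 5.25
  mean(B) = (8 + 8 + 8 + 3) / 4 = 27/4 = 6.75
  x̄ = (5.25, 6.75),  deviation x̄ - mu_0 = (5.25, 6.75) - (3, 2) = (2.25, 4.75).

Step 2 — sample covariance matrix, S[i,j] = (1/(n-1)) · Σ_k (x_{k,i} - mean_i) · (x_{k,j} - mean_j), divisor n-1 = 3:
  S[A,A] = ((-0.25)·(-0.25) + (-2.25)·(-2.25) + (2.75)·(2.75) + (-0.25)·(-0.25)) / 3 = 12.75/3 = 4.25
  S[A,B] = ((-0.25)·(1.25) + (-2.25)·(1.25) + (2.75)·(1.25) + (-0.25)·(-3.75)) / 3 = 1.25/3 = 0.4167
  S[B,B] = ((1.25)·(1.25) + (1.25)·(1.25) + (1.25)·(1.25) + (-3.75)·(-3.75)) / 3 = 18.75/3 = 6.25
  S = [[4.25, 0.4167],
 [0.4167, 6.25]].

Step 3 — invert S. det(S) = 4.25·6.25 - (0.4167)² = 26.3889.
  S^{-1} = (1/det) · [[d, -b], [-b, a]] = [[0.2368, -0.0158],
 [-0.0158, 0.1611]].

Step 4 — quadratic form (x̄ - mu_0)^T · S^{-1} · (x̄ - mu_0):
  S^{-1} · (x̄ - mu_0) = (0.4579, 0.7295),
  (x̄ - mu_0)^T · [...] = (2.25)·(0.4579) + (4.75)·(0.7295) = 4.4953.

Step 5 — scale by n: T² = 4 · 4.4953 = 17.9811.

T² ≈ 17.9811


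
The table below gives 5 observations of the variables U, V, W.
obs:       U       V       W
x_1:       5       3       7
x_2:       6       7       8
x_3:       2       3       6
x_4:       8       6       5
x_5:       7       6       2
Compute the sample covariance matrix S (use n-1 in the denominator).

Step 1 — column means:
  mean(U) = (5 + 6 + 2 + 8 + 7) / 5 = 28/5 = 5.6
  mean(V) = (3 + 7 + 3 + 6 + 6) / 5 = 25/5 = 5
  mean(W) = (7 + 8 + 6 + 5 + 2) / 5 = 28/5 = 5.6

Step 2 — sample covariance S[i,j] = (1/(n-1)) · Σ_k (x_{k,i} - mean_i) · (x_{k,j} - mean_j), with n-1 = 4.
  S[U,U] = ((-0.6)·(-0.6) + (0.4)·(0.4) + (-3.6)·(-3.6) + (2.4)·(2.4) + (1.4)·(1.4)) / 4 = 21.2/4 = 5.3
  S[U,V] = ((-0.6)·(-2) + (0.4)·(2) + (-3.6)·(-2) + (2.4)·(1) + (1.4)·(1)) / 4 = 13/4 = 3.25
  S[U,W] = ((-0.6)·(1.4) + (0.4)·(2.4) + (-3.6)·(0.4) + (2.4)·(-0.6) + (1.4)·(-3.6)) / 4 = -7.8/4 = -1.95
  S[V,V] = ((-2)·(-2) + (2)·(2) + (-2)·(-2) + (1)·(1) + (1)·(1)) / 4 = 14/4 = 3.5
  S[V,W] = ((-2)·(1.4) + (2)·(2.4) + (-2)·(0.4) + (1)·(-0.6) + (1)·(-3.6)) / 4 = -3/4 = -0.75
  S[W,W] = ((1.4)·(1.4) + (2.4)·(2.4) + (0.4)·(0.4) + (-0.6)·(-0.6) + (-3.6)·(-3.6)) / 4 = 21.2/4 = 5.3

S is symmetric (S[j,i] = S[i,j]). Assembling:

S = [[5.3, 3.25, -1.95],
 [3.25, 3.5, -0.75],
 [-1.95, -0.75, 5.3]]


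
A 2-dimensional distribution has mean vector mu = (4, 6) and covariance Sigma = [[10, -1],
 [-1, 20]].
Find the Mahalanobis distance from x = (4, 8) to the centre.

Step 1 — centre the observation: (x - mu) = (0, 2).

Step 2 — invert Sigma. det(Sigma) = 10·20 - (-1)² = 199.
  Sigma^{-1} = (1/det) · [[d, -b], [-b, a]] = [[0.1005, 0.005],
 [0.005, 0.0503]].

Step 3 — form the quadratic (x - mu)^T · Sigma^{-1} · (x - mu):
  Sigma^{-1} · (x - mu) = (0.0101, 0.1005).
  (x - mu)^T · [Sigma^{-1} · (x - mu)] = (0)·(0.0101) + (2)·(0.1005) = 0.201.

Step 4 — take square root: d = √(0.201) ≈ 0.4483.

d(x, mu) = √(0.201) ≈ 0.4483


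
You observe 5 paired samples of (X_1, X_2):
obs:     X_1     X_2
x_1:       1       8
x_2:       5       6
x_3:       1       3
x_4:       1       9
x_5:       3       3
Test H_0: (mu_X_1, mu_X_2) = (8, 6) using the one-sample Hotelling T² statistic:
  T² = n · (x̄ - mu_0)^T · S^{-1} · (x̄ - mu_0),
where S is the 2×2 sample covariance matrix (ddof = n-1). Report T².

Step 1 — sample mean vector:
  mean(X_1) = (1 + 5 + 1 + 1 + 3) / 5 = 11/5 = 2.2
  mean(X_2) = (8 + 6 + 3 + 9 + 3) / 5 = 29/5 = 5.8
  x̄ = (2.2, 5.8),  deviation x̄ - mu_0 = (2.2, 5.8) - (8, 6) = (-5.8, -0.2).

Step 2 — sample covariance matrix, S[i,j] = (1/(n-1)) · Σ_k (x_{k,i} - mean_i) · (x_{k,j} - mean_j), divisor n-1 = 4:
  S[X_1,X_1] = ((-1.2)·(-1.2) + (2.8)·(2.8) + (-1.2)·(-1.2) + (-1.2)·(-1.2) + (0.8)·(0.8)) / 4 = 12.8/4 = 3.2
  S[X_1,X_2] = ((-1.2)·(2.2) + (2.8)·(0.2) + (-1.2)·(-2.8) + (-1.2)·(3.2) + (0.8)·(-2.8)) / 4 = -4.8/4 = -1.2
  S[X_2,X_2] = ((2.2)·(2.2) + (0.2)·(0.2) + (-2.8)·(-2.8) + (3.2)·(3.2) + (-2.8)·(-2.8)) / 4 = 30.8/4 = 7.7
  S = [[3.2, -1.2],
 [-1.2, 7.7]].

Step 3 — invert S. det(S) = 3.2·7.7 - (-1.2)² = 23.2.
  S^{-1} = (1/det) · [[d, -b], [-b, a]] = [[0.3319, 0.0517],
 [0.0517, 0.1379]].

Step 4 — quadratic form (x̄ - mu_0)^T · S^{-1} · (x̄ - mu_0):
  S^{-1} · (x̄ - mu_0) = (-1.9353, -0.3276),
  (x̄ - mu_0)^T · [...] = (-5.8)·(-1.9353) + (-0.2)·(-0.3276) = 11.2905.

Step 5 — scale by n: T² = 5 · 11.2905 = 56.4526.

T² ≈ 56.4526


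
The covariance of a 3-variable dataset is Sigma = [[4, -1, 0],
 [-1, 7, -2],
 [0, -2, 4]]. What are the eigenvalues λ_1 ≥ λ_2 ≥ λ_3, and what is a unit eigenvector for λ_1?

Step 1 — characteristic polynomial p(λ) = det(λI - Sigma) = λ³ - tr·λ² + c_1·λ - det, where tr = trace, c_1 = sum of the principal 2×2 minors, det = det(Sigma):
  tr = 4 + 7 + 4 = 15,
  c_1 = (4·7 - (-1)²) + (4·4 - (0)²) + (7·4 - (-2)²) = 27 + 16 + 24 = 67,
  det = 4·(7·4 - (-2)²) - (-1)·((-1)·4 - (-2)·(0)) + (0)·((-1)·(-2) - 7·(0)) = 4·(24) - (-1)·(-4) + (0)·(2) = 92.
  So p(λ) = λ³ - 15λ² + 67λ - 92.
Step 2 — look for an integer root (rational root theorem: any rational root is an integer divisor of 92). Testing λ = 4:
  p(4) = 64 - 240 + 268 - 92 = 0  ✓
  Dividing out (λ - 4): p(λ) = (λ - 4)(λ² - 11λ + 23).
Step 3 — remaining eigenvalues from the quadratic λ² - 11λ + 23 = 0:
  Δ = 11² - 4·23 = 121 - 92 = 29,  λ = (11 ± √29)/2 = (11 ± 5.3852)/2 ≈ 8.1926 or 2.8074.
  Sorted: λ_1 = 8.1926,  λ_2 = 4,  λ_3 = 2.8074  (check: sum = 15 = tr ✓).

Step 4 — unit eigenvector for λ_1 ≈ 8.1926: v spans the null space of (Sigma - λ_1 I), whose rows are
  r_1 = (-4.1926, -1, 0),  r_2 = (-1, -1.1926, -2),  r_3 = (0, -2, -4.1926).
  v is orthogonal to every row, so take v ∝ r_1 × r_2 = ((-1)·(-2) - (0)·(-1.1926), (0)·(-1) - (-4.1926)·(-2), (-4.1926)·(-1.1926) - (-1)·(-1)) ≈ (2, -8.3852, 4).
  Let u = (2, -8.3852, 4).
  ||u|| = √((2)² + (-8.3852)² + (4)²) = √(90.311) ≈ 9.5032,  v_1 = u/||u|| ≈ (0.2105, -0.8824, 0.4209) (||v_1|| = 1).

λ_1 = 8.1926,  λ_2 = 4,  λ_3 = 2.8074;  v_1 ≈ (0.2105, -0.8824, 0.4209)


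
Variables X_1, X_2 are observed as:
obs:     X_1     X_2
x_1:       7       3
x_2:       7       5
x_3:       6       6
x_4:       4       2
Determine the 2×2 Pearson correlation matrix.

Step 1 — column means:
  mean(X_1) = (7 + 7 + 6 + 4) / 4 = 24/4 = 6
  mean(X_2) = (3 + 5 + 6 + 2) / 4 = 16/4 = 4

Step 2 — sample variances and covariances s[i,j] = (1/(n-1)) · Σ_k (x_{k,i} - mean_i) · (x_{k,j} - mean_j), with n-1 = 3:
  s[X_1,X_1] = ((1)·(1) + (1)·(1) + (0)·(0) + (-2)·(-2)) / 3 = 6/3 = 2
  s[X_1,X_2] = ((1)·(-1) + (1)·(1) + (0)·(2) + (-2)·(-2)) / 3 = 4/3 = 1.3333
  s[X_2,X_2] = ((-1)·(-1) + (1)·(1) + (2)·(2) + (-2)·(-2)) / 3 = 10/3 = 3.3333
  Sample standard deviations s_i = √(s[i,i]):
  s(X_1) = √(2) = 1.4142
  s(X_2) = √(3.3333) = 1.8257

Step 3 — r_{ij} = s_{ij} / (s_i · s_j):
  r[X_1,X_1] = 1 (diagonal).
  r[X_1,X_2] = 1.3333 / (1.4142 · 1.8257) = 1.3333 / 2.582 = 0.5164
  r[X_2,X_2] = 1 (diagonal).

R is symmetric with unit diagonal. Assembling:

R = [[1, 0.5164],
 [0.5164, 1]]


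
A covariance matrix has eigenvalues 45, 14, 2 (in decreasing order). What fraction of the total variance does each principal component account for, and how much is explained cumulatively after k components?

Step 1 — total variance = trace(Sigma) = Σ λ_i = 45 + 14 + 2 = 61.

Step 2 — fraction explained by component i = λ_i / Σ λ:
  PC1: 45/61 = 0.7377
  PC2: 14/61 = 0.2295
  PC3: 2/61 = 0.0328

Step 3 — cumulative fraction after k components = (λ_1 + ... + λ_k) / Σ λ:
  k = 1: 45/61 = 0.7377
  k = 2: (45 + 14)/61 = 59/61 = 0.9672
  k = 3: (45 + 14 + 2)/61 = 61/61 = 1

Summary (fraction, with percent):

explained: PC1 0.7377 (73.77%), PC2 0.2295 (22.95%), PC3 0.0328 (3.28%);  cumulative: 0.7377, 0.9672, 1


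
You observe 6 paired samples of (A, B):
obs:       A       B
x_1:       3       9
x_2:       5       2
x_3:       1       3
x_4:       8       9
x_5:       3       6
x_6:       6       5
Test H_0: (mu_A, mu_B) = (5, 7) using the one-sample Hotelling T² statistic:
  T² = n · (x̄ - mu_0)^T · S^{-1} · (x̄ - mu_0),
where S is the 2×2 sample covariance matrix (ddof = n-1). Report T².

Step 1 — sample mean vector:
  mean(A) = (3 + 5 + 1 + 8 + 3 + 6) / 6 = 26/6 = 4.3333
  mean(B) = (9 + 2 + 3 + 9 + 6 + 5) / 6 = 34/6 = 5.6667
  x̄ = (4.3333, 5.6667),  deviation x̄ - mu_0 = (4.3333, 5.6667) - (5, 7) = (-0.6667, -1.3333).

Step 2 — sample covariance matrix, S[i,j] = (1/(n-1)) · Σ_k (x_{k,i} - mean_i) · (x_{k,j} - mean_j), divisor n-1 = 5:
  S[A,A] = ((-1.3333)·(-1.3333) + (0.6667)·(0.6667) + (-3.3333)·(-3.3333) + (3.6667)·(3.6667) + (-1.3333)·(-1.3333) + (1.6667)·(1.6667)) / 5 = 31.3333/5 = 6.2667
  S[A,B] = ((-1.3333)·(3.3333) + (0.6667)·(-3.6667) + (-3.3333)·(-2.6667) + (3.6667)·(3.3333) + (-1.3333)·(0.3333) + (1.6667)·(-0.6667)) / 5 = 12.6667/5 = 2.5333
  S[B,B] = ((3.3333)·(3.3333) + (-3.6667)·(-3.6667) + (-2.6667)·(-2.6667) + (3.3333)·(3.3333) + (0.3333)·(0.3333) + (-0.6667)·(-0.6667)) / 5 = 43.3333/5 = 8.6667
  S = [[6.2667, 2.5333],
 [2.5333, 8.6667]].

Step 3 — invert S. det(S) = 6.2667·8.6667 - (2.5333)² = 47.8933.
  S^{-1} = (1/det) · [[d, -b], [-b, a]] = [[0.181, -0.0529],
 [-0.0529, 0.1308]].

Step 4 — quadratic form (x̄ - mu_0)^T · S^{-1} · (x̄ - mu_0):
  S^{-1} · (x̄ - mu_0) = (-0.0501, -0.1392),
  (x̄ - mu_0)^T · [...] = (-0.6667)·(-0.0501) + (-1.3333)·(-0.1392) = 0.219.

Step 5 — scale by n: T² = 6 · 0.219 = 1.314.

T² ≈ 1.314


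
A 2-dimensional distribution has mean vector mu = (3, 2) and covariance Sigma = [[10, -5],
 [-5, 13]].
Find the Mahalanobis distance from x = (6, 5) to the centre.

Step 1 — centre the observation: (x - mu) = (3, 3).

Step 2 — invert Sigma. det(Sigma) = 10·13 - (-5)² = 105.
  Sigma^{-1} = (1/det) · [[d, -b], [-b, a]] = [[0.1238, 0.0476],
 [0.0476, 0.0952]].

Step 3 — form the quadratic (x - mu)^T · Sigma^{-1} · (x - mu):
  Sigma^{-1} · (x - mu) = (0.5143, 0.4286).
  (x - mu)^T · [Sigma^{-1} · (x - mu)] = (3)·(0.5143) + (3)·(0.4286) = 2.8286.

Step 4 — take square root: d = √(2.8286) ≈ 1.6818.

d(x, mu) = √(2.8286) ≈ 1.6818


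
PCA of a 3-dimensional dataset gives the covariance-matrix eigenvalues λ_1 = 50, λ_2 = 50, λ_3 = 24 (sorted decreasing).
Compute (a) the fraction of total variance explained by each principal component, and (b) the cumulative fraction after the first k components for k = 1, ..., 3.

Step 1 — total variance = trace(Sigma) = Σ λ_i = 50 + 50 + 24 = 124.

Step 2 — fraction explained by component i = λ_i / Σ λ:
  PC1: 50/124 = 0.4032
  PC2: 50/124 = 0.4032
  PC3: 24/124 = 0.1935

Step 3 — cumulative fraction after k components = (λ_1 + ... + λ_k) / Σ λ:
  k = 1: 50/124 = 0.4032
  k = 2: (50 + 50)/124 = 100/124 = 0.8065
  k = 3: (50 + 50 + 24)/124 = 124/124 = 1

Summary (fraction, with percent):

explained: PC1 0.4032 (40.32%), PC2 0.4032 (40.32%), PC3 0.1935 (19.35%);  cumulative: 0.4032, 0.8065, 1


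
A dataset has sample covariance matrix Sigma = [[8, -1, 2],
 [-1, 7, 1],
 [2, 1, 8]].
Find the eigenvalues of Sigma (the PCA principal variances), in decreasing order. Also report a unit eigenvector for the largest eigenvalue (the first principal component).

Step 1 — characteristic polynomial p(λ) = det(λI - Sigma) = λ³ - tr·λ² + c_1·λ - det, where tr = trace, c_1 = sum of the principal 2×2 minors, det = det(Sigma):
  tr = 8 + 7 + 8 = 23,
  c_1 = (8·7 - (-1)²) + (8·8 - (2)²) + (7·8 - (1)²) = 55 + 60 + 55 = 170,
  det = 8·(7·8 - (1)²) - (-1)·((-1)·8 - (1)·(2)) + (2)·((-1)·(1) - 7·(2)) = 8·(55) - (-1)·(-10) + (2)·(-15) = 400.
  So p(λ) = λ³ - 23λ² + 170λ - 400.
Step 2 — look for an integer root (rational root theorem: any rational root is an integer divisor of 400). Testing λ = 5:
  p(5) = 125 - 575 + 850 - 400 = 0  ✓
  Dividing out (λ - 5): p(λ) = (λ - 5)(λ² - 18λ + 80).
Step 3 — remaining eigenvalues from the quadratic λ² - 18λ + 80 = 0:
  Δ = 18² - 4·80 = 324 - 320 = 4,  λ = (18 ± √4)/2 = (18 ± 2)/2 = 10 or 8.
  Sorted: λ_1 = 10,  λ_2 = 8,  λ_3 = 5  (check: sum = 23 = tr ✓).

Step 4 — unit eigenvector for λ_1 = 10: v spans the null space of (Sigma - λ_1 I), whose rows are
  r_1 = (-2, -1, 2),  r_2 = (-1, -3, 1),  r_3 = (2, 1, -2).
  v is orthogonal to every row, so take v ∝ r_1 × r_2 = ((-1)·(1) - (2)·(-3), (2)·(-1) - (-2)·(1), (-2)·(-3) - (-1)·(-1)) = (5, 0, 5).
  Rescale (divide by 5): u = (1, 0, 1).
  ||u|| = √((1)² + (0)² + (1)²) = √(2) ≈ 1.4142,  v_1 = u/||u|| ≈ (0.7071, 0, 0.7071) (||v_1|| = 1).

λ_1 = 10,  λ_2 = 8,  λ_3 = 5;  v_1 ≈ (0.7071, 0, 0.7071)


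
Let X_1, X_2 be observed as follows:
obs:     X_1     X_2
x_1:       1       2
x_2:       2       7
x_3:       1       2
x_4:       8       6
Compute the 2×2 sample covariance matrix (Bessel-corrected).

Step 1 — column means:
  mean(X_1) = (1 + 2 + 1 + 8) / 4 = 12/4 = 3
  mean(X_2) = (2 + 7 + 2 + 6) / 4 = 17/4 = 4.25

Step 2 — sample covariance S[i,j] = (1/(n-1)) · Σ_k (x_{k,i} - mean_i) · (x_{k,j} - mean_j), with n-1 = 3.
  S[X_1,X_1] = ((-2)·(-2) + (-1)·(-1) + (-2)·(-2) + (5)·(5)) / 3 = 34/3 = 11.3333
  S[X_1,X_2] = ((-2)·(-2.25) + (-1)·(2.75) + (-2)·(-2.25) + (5)·(1.75)) / 3 = 15/3 = 5
  S[X_2,X_2] = ((-2.25)·(-2.25) + (2.75)·(2.75) + (-2.25)·(-2.25) + (1.75)·(1.75)) / 3 = 20.75/3 = 6.9167

S is symmetric (S[j,i] = S[i,j]). Assembling:

S = [[11.3333, 5],
 [5, 6.9167]]


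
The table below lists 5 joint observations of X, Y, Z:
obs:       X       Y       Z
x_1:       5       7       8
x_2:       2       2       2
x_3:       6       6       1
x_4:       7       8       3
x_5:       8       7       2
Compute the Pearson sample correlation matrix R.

Step 1 — column means:
  mean(X) = (5 + 2 + 6 + 7 + 8) / 5 = 28/5 = 5.6
  mean(Y) = (7 + 2 + 6 + 8 + 7) / 5 = 30/5 = 6
  mean(Z) = (8 + 2 + 1 + 3 + 2) / 5 = 16/5 = 3.2

Step 2 — sample variances and covariances s[i,j] = (1/(n-1)) · Σ_k (x_{k,i} - mean_i) · (x_{k,j} - mean_j), with n-1 = 4:
  s[X,X] = ((-0.6)·(-0.6) + (-3.6)·(-3.6) + (0.4)·(0.4) + (1.4)·(1.4) + (2.4)·(2.4)) / 4 = 21.2/4 = 5.3
  s[X,Y] = ((-0.6)·(1) + (-3.6)·(-4) + (0.4)·(0) + (1.4)·(2) + (2.4)·(1)) / 4 = 19/4 = 4.75
  s[X,Z] = ((-0.6)·(4.8) + (-3.6)·(-1.2) + (0.4)·(-2.2) + (1.4)·(-0.2) + (2.4)·(-1.2)) / 4 = -2.6/4 = -0.65
  s[Y,Y] = ((1)·(1) + (-4)·(-4) + (0)·(0) + (2)·(2) + (1)·(1)) / 4 = 22/4 = 5.5
  s[Y,Z] = ((1)·(4.8) + (-4)·(-1.2) + (0)·(-2.2) + (2)·(-0.2) + (1)·(-1.2)) / 4 = 8/4 = 2
  s[Z,Z] = ((4.8)·(4.8) + (-1.2)·(-1.2) + (-2.2)·(-2.2) + (-0.2)·(-0.2) + (-1.2)·(-1.2)) / 4 = 30.8/4 = 7.7
  Sample standard deviations s_i = √(s[i,i]):
  s(X) = √(5.3) = 2.3022
  s(Y) = √(5.5) = 2.3452
  s(Z) = √(7.7) = 2.7749

Step 3 — r_{ij} = s_{ij} / (s_i · s_j):
  r[X,X] = 1 (diagonal).
  r[X,Y] = 4.75 / (2.3022 · 2.3452) = 4.75 / 5.3991 = 0.8798
  r[X,Z] = -0.65 / (2.3022 · 2.7749) = -0.65 / 6.3883 = -0.1017
  r[Y,Y] = 1 (diagonal).
  r[Y,Z] = 2 / (2.3452 · 2.7749) = 2 / 6.5077 = 0.3073
  r[Z,Z] = 1 (diagonal).

R is symmetric with unit diagonal. Assembling:

R = [[1, 0.8798, -0.1017],
 [0.8798, 1, 0.3073],
 [-0.1017, 0.3073, 1]]


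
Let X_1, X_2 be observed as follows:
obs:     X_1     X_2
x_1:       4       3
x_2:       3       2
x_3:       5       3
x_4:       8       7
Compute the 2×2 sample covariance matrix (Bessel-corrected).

Step 1 — column means:
  mean(X_1) = (4 + 3 + 5 + 8) / 4 = 20/4 = 5
  mean(X_2) = (3 + 2 + 3 + 7) / 4 = 15/4 = 3.75

Step 2 — sample covariance S[i,j] = (1/(n-1)) · Σ_k (x_{k,i} - mean_i) · (x_{k,j} - mean_j), with n-1 = 3.
  S[X_1,X_1] = ((-1)·(-1) + (-2)·(-2) + (0)·(0) + (3)·(3)) / 3 = 14/3 = 4.6667
  S[X_1,X_2] = ((-1)·(-0.75) + (-2)·(-1.75) + (0)·(-0.75) + (3)·(3.25)) / 3 = 14/3 = 4.6667
  S[X_2,X_2] = ((-0.75)·(-0.75) + (-1.75)·(-1.75) + (-0.75)·(-0.75) + (3.25)·(3.25)) / 3 = 14.75/3 = 4.9167

S is symmetric (S[j,i] = S[i,j]). Assembling:

S = [[4.6667, 4.6667],
 [4.6667, 4.9167]]


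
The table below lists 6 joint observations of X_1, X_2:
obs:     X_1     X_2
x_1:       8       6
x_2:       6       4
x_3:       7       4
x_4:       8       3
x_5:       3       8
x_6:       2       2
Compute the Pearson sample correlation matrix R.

Step 1 — column means:
  mean(X_1) = (8 + 6 + 7 + 8 + 3 + 2) / 6 = 34/6 = 5.6667
  mean(X_2) = (6 + 4 + 4 + 3 + 8 + 2) / 6 = 27/6 = 4.5

Step 2 — sample variances and covariances s[i,j] = (1/(n-1)) · Σ_k (x_{k,i} - mean_i) · (x_{k,j} - mean_j), with n-1 = 5:
  s[X_1,X_1] = ((2.3333)·(2.3333) + (0.3333)·(0.3333) + (1.3333)·(1.3333) + (2.3333)·(2.3333) + (-2.6667)·(-2.6667) + (-3.6667)·(-3.6667)) / 5 = 33.3333/5 = 6.6667
  s[X_1,X_2] = ((2.3333)·(1.5) + (0.3333)·(-0.5) + (1.3333)·(-0.5) + (2.3333)·(-1.5) + (-2.6667)·(3.5) + (-3.6667)·(-2.5)) / 5 = -1/5 = -0.2
  s[X_2,X_2] = ((1.5)·(1.5) + (-0.5)·(-0.5) + (-0.5)·(-0.5) + (-1.5)·(-1.5) + (3.5)·(3.5) + (-2.5)·(-2.5)) / 5 = 23.5/5 = 4.7
  Sample standard deviations s_i = √(s[i,i]):
  s(X_1) = √(6.6667) = 2.582
  s(X_2) = √(4.7) = 2.1679

Step 3 — r_{ij} = s_{ij} / (s_i · s_j):
  r[X_1,X_1] = 1 (diagonal).
  r[X_1,X_2] = -0.2 / (2.582 · 2.1679) = -0.2 / 5.5976 = -0.0357
  r[X_2,X_2] = 1 (diagonal).

R is symmetric with unit diagonal. Assembling:

R = [[1, -0.0357],
 [-0.0357, 1]]


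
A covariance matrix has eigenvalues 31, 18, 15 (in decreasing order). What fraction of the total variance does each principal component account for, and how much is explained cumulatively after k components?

Step 1 — total variance = trace(Sigma) = Σ λ_i = 31 + 18 + 15 = 64.

Step 2 — fraction explained by component i = λ_i / Σ λ:
  PC1: 31/64 = 0.4844
  PC2: 18/64 = 0.2812
  PC3: 15/64 = 0.2344

Step 3 — cumulative fraction after k components = (λ_1 + ... + λ_k) / Σ λ:
  k = 1: 31/64 = 0.4844
  k = 2: (31 + 18)/64 = 49/64 = 0.7656
  k = 3: (31 + 18 + 15)/64 = 64/64 = 1

Summary (fraction, with percent):

explained: PC1 0.4844 (48.44%), PC2 0.2812 (28.12%), PC3 0.2344 (23.44%);  cumulative: 0.4844, 0.7656, 1


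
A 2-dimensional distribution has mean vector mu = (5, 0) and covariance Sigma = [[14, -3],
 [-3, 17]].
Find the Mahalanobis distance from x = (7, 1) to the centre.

Step 1 — centre the observation: (x - mu) = (2, 1).

Step 2 — invert Sigma. det(Sigma) = 14·17 - (-3)² = 229.
  Sigma^{-1} = (1/det) · [[d, -b], [-b, a]] = [[0.0742, 0.0131],
 [0.0131, 0.0611]].

Step 3 — form the quadratic (x - mu)^T · Sigma^{-1} · (x - mu):
  Sigma^{-1} · (x - mu) = (0.1616, 0.0873).
  (x - mu)^T · [Sigma^{-1} · (x - mu)] = (2)·(0.1616) + (1)·(0.0873) = 0.4105.

Step 4 — take square root: d = √(0.4105) ≈ 0.6407.

d(x, mu) = √(0.4105) ≈ 0.6407


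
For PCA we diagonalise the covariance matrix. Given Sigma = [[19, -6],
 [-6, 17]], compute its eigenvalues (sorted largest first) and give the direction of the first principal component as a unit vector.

Step 1 — characteristic polynomial of 2×2 Sigma:
  det(Sigma - λI) = λ² - trace · λ + det = 0.
  trace = 19 + 17 = 36, det = 19·17 - (-6)² = 287.
Step 2 — discriminant:
  Δ = trace² - 4·det = 1296 - 1148 = 148.
Step 3 — eigenvalues:
  λ = (trace ± √Δ)/2 = (36 ± 12.1655)/2,
  λ_1 = 24.0828,  λ_2 = 11.9172.

Step 4 — unit eigenvector for λ_1: solve (Sigma - λ_1 I)v = 0. First row:
  (19 - 24.0828)·v_x + (-6)·v_y = 0, i.e. (-5.0828)·v_x + (-6)·v_y = 0,
  so v ∝ (b, λ_1 - a) = (-6, 5.0828); multiply by -1 so the first entry is positive: u = (6, -5.0828).
  ||u|| = √((6)² + (-5.0828)²) = √(61.8345) ≈ 7.8635,
  v_1 = u/||u|| ≈ (0.763, -0.6464) (||v_1|| = 1).

λ_1 = 24.0828,  λ_2 = 11.9172;  v_1 ≈ (0.763, -0.6464)


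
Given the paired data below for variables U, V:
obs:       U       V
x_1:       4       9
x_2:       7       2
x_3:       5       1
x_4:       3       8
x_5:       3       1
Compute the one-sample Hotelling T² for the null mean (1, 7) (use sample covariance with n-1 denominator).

Step 1 — sample mean vector:
  mean(U) = (4 + 7 + 5 + 3 + 3) / 5 = 22/5 = 4.4
  mean(V) = (9 + 2 + 1 + 8 + 1) / 5 = 21/5 = 4.2
  x̄ = (4.4, 4.2),  deviation x̄ - mu_0 = (4.4, 4.2) - (1, 7) = (3.4, -2.8).

Step 2 — sample covariance matrix, S[i,j] = (1/(n-1)) · Σ_k (x_{k,i} - mean_i) · (x_{k,j} - mean_j), divisor n-1 = 4:
  S[U,U] = ((-0.4)·(-0.4) + (2.6)·(2.6) + (0.6)·(0.6) + (-1.4)·(-1.4) + (-1.4)·(-1.4)) / 4 = 11.2/4 = 2.8
  S[U,V] = ((-0.4)·(4.8) + (2.6)·(-2.2) + (0.6)·(-3.2) + (-1.4)·(3.8) + (-1.4)·(-3.2)) / 4 = -10.4/4 = -2.6
  S[V,V] = ((4.8)·(4.8) + (-2.2)·(-2.2) + (-3.2)·(-3.2) + (3.8)·(3.8) + (-3.2)·(-3.2)) / 4 = 62.8/4 = 15.7
  S = [[2.8, -2.6],
 [-2.6, 15.7]].

Step 3 — invert S. det(S) = 2.8·15.7 - (-2.6)² = 37.2.
  S^{-1} = (1/det) · [[d, -b], [-b, a]] = [[0.422, 0.0699],
 [0.0699, 0.0753]].

Step 4 — quadratic form (x̄ - mu_0)^T · S^{-1} · (x̄ - mu_0):
  S^{-1} · (x̄ - mu_0) = (1.2392, 0.0269),
  (x̄ - mu_0)^T · [...] = (3.4)·(1.2392) + (-2.8)·(0.0269) = 4.1382.

Step 5 — scale by n: T² = 5 · 4.1382 = 20.6909.

T² ≈ 20.6909


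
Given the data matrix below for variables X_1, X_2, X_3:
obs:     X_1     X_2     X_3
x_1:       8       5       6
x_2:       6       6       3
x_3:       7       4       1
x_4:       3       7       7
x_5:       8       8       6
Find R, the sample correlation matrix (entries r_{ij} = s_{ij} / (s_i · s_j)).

Step 1 — column means:
  mean(X_1) = (8 + 6 + 7 + 3 + 8) / 5 = 32/5 = 6.4
  mean(X_2) = (5 + 6 + 4 + 7 + 8) / 5 = 30/5 = 6
  mean(X_3) = (6 + 3 + 1 + 7 + 6) / 5 = 23/5 = 4.6

Step 2 — sample variances and covariances s[i,j] = (1/(n-1)) · Σ_k (x_{k,i} - mean_i) · (x_{k,j} - mean_j), with n-1 = 4:
  s[X_1,X_1] = ((1.6)·(1.6) + (-0.4)·(-0.4) + (0.6)·(0.6) + (-3.4)·(-3.4) + (1.6)·(1.6)) / 4 = 17.2/4 = 4.3
  s[X_1,X_2] = ((1.6)·(-1) + (-0.4)·(0) + (0.6)·(-2) + (-3.4)·(1) + (1.6)·(2)) / 4 = -3/4 = -0.75
  s[X_1,X_3] = ((1.6)·(1.4) + (-0.4)·(-1.6) + (0.6)·(-3.6) + (-3.4)·(2.4) + (1.6)·(1.4)) / 4 = -5.2/4 = -1.3
  s[X_2,X_2] = ((-1)·(-1) + (0)·(0) + (-2)·(-2) + (1)·(1) + (2)·(2)) / 4 = 10/4 = 2.5
  s[X_2,X_3] = ((-1)·(1.4) + (0)·(-1.6) + (-2)·(-3.6) + (1)·(2.4) + (2)·(1.4)) / 4 = 11/4 = 2.75
  s[X_3,X_3] = ((1.4)·(1.4) + (-1.6)·(-1.6) + (-3.6)·(-3.6) + (2.4)·(2.4) + (1.4)·(1.4)) / 4 = 25.2/4 = 6.3
  Sample standard deviations s_i = √(s[i,i]):
  s(X_1) = √(4.3) = 2.0736
  s(X_2) = √(2.5) = 1.5811
  s(X_3) = √(6.3) = 2.51

Step 3 — r_{ij} = s_{ij} / (s_i · s_j):
  r[X_1,X_1] = 1 (diagonal).
  r[X_1,X_2] = -0.75 / (2.0736 · 1.5811) = -0.75 / 3.2787 = -0.2287
  r[X_1,X_3] = -1.3 / (2.0736 · 2.51) = -1.3 / 5.2048 = -0.2498
  r[X_2,X_2] = 1 (diagonal).
  r[X_2,X_3] = 2.75 / (1.5811 · 2.51) = 2.75 / 3.9686 = 0.6929
  r[X_3,X_3] = 1 (diagonal).

R is symmetric with unit diagonal. Assembling:

R = [[1, -0.2287, -0.2498],
 [-0.2287, 1, 0.6929],
 [-0.2498, 0.6929, 1]]


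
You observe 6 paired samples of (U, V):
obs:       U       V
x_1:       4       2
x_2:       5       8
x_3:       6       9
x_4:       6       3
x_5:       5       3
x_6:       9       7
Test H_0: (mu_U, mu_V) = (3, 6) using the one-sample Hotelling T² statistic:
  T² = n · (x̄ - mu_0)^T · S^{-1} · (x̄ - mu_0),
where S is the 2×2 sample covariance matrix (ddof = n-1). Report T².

Step 1 — sample mean vector:
  mean(U) = (4 + 5 + 6 + 6 + 5 + 9) / 6 = 35/6 = 5.8333
  mean(V) = (2 + 8 + 9 + 3 + 3 + 7) / 6 = 32/6 = 5.3333
  x̄ = (5.8333, 5.3333),  deviation x̄ - mu_0 = (5.8333, 5.3333) - (3, 6) = (2.8333, -0.6667).

Step 2 — sample covariance matrix, S[i,j] = (1/(n-1)) · Σ_k (x_{k,i} - mean_i) · (x_{k,j} - mean_j), divisor n-1 = 5:
  S[U,U] = ((-1.8333)·(-1.8333) + (-0.8333)·(-0.8333) + (0.1667)·(0.1667) + (0.1667)·(0.1667) + (-0.8333)·(-0.8333) + (3.1667)·(3.1667)) / 5 = 14.8333/5 = 2.9667
  S[U,V] = ((-1.8333)·(-3.3333) + (-0.8333)·(2.6667) + (0.1667)·(3.6667) + (0.1667)·(-2.3333) + (-0.8333)·(-2.3333) + (3.1667)·(1.6667)) / 5 = 11.3333/5 = 2.2667
  S[V,V] = ((-3.3333)·(-3.3333) + (2.6667)·(2.6667) + (3.6667)·(3.6667) + (-2.3333)·(-2.3333) + (-2.3333)·(-2.3333) + (1.6667)·(1.6667)) / 5 = 45.3333/5 = 9.0667
  S = [[2.9667, 2.2667],
 [2.2667, 9.0667]].

Step 3 — invert S. det(S) = 2.9667·9.0667 - (2.2667)² = 21.76.
  S^{-1} = (1/det) · [[d, -b], [-b, a]] = [[0.4167, -0.1042],
 [-0.1042, 0.1363]].

Step 4 — quadratic form (x̄ - mu_0)^T · S^{-1} · (x̄ - mu_0):
  S^{-1} · (x̄ - mu_0) = (1.25, -0.386),
  (x̄ - mu_0)^T · [...] = (2.8333)·(1.25) + (-0.6667)·(-0.386) = 3.799.

Step 5 — scale by n: T² = 6 · 3.799 = 22.7941.

T² ≈ 22.7941
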